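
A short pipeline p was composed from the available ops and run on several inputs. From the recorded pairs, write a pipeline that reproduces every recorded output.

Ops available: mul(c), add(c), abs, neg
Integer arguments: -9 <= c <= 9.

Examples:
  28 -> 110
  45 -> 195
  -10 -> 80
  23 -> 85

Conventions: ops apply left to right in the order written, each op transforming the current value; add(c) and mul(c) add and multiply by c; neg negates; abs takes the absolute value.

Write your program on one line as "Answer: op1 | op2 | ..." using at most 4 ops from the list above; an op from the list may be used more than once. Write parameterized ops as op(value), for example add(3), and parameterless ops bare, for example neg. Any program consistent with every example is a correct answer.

add(-6) | abs | mul(-5) | neg

Check, running the answer program on each example:
  28 -> 22 -> 22 -> -110 -> 110
  45 -> 39 -> 39 -> -195 -> 195
  -10 -> -16 -> 16 -> -80 -> 80
  23 -> 17 -> 17 -> -85 -> 85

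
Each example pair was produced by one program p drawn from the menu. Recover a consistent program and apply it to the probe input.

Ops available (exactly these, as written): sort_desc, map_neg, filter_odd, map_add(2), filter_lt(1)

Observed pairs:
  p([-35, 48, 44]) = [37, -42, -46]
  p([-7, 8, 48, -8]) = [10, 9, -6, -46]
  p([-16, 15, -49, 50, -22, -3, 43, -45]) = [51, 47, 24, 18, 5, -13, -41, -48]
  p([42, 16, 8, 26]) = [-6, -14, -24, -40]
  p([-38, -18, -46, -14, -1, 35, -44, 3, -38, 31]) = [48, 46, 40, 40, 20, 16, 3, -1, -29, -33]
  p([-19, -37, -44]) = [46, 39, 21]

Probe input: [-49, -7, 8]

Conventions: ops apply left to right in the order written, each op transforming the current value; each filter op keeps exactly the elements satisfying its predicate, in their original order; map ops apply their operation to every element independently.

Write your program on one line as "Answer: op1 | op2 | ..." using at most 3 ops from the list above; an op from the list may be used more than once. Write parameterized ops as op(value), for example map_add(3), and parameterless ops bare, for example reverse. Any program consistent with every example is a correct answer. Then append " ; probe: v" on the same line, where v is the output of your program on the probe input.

map_neg | map_add(2) | sort_desc ; probe: [51, 9, -6]

Check, running the answer program on each example:
  [-35, 48, 44] -> [35, -48, -44] -> [37, -46, -42] -> [37, -42, -46]
  [-7, 8, 48, -8] -> [7, -8, -48, 8] -> [9, -6, -46, 10] -> [10, 9, -6, -46]
  [-16, 15, -49, 50, -22, -3, 43, -45] -> [16, -15, 49, -50, 22, 3, -43, 45] -> [18, -13, 51, -48, 24, 5, -41, 47] -> [51, 47, 24, 18, 5, -13, -41, -48]
  [42, 16, 8, 26] -> [-42, -16, -8, -26] -> [-40, -14, -6, -24] -> [-6, -14, -24, -40]
  [-38, -18, -46, -14, -1, 35, -44, 3, -38, 31] -> [38, 18, 46, 14, 1, -35, 44, -3, 38, -31] -> [40, 20, 48, 16, 3, -33, 46, -1, 40, -29] -> [48, 46, 40, 40, 20, 16, 3, -1, -29, -33]
  [-19, -37, -44] -> [19, 37, 44] -> [21, 39, 46] -> [46, 39, 21]
  probe: [-49, -7, 8] -> [49, 7, -8] -> [51, 9, -6] -> [51, 9, -6]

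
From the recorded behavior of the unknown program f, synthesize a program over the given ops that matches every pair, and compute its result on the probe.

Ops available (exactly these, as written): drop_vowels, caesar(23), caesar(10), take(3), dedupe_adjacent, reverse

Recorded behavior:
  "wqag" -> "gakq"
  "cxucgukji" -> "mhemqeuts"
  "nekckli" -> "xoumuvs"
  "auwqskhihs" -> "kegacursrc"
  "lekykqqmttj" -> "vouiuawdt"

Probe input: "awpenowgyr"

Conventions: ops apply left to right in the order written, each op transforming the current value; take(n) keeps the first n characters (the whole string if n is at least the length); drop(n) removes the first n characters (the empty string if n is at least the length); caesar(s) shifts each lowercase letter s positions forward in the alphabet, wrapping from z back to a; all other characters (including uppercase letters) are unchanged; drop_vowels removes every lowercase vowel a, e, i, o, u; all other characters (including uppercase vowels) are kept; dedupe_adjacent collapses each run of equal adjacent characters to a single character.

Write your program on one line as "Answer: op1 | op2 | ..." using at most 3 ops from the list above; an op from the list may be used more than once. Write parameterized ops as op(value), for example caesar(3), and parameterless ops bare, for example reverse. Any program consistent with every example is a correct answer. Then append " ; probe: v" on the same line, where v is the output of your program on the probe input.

caesar(10) | dedupe_adjacent ; probe: "kgzoxygqib"

Check, running the answer program on each example:
  "wqag" -> "gakq" -> "gakq"
  "cxucgukji" -> "mhemqeuts" -> "mhemqeuts"
  "nekckli" -> "xoumuvs" -> "xoumuvs"
  "auwqskhihs" -> "kegacursrc" -> "kegacursrc"
  "lekykqqmttj" -> "vouiuaawddt" -> "vouiuawdt"
  probe: "awpenowgyr" -> "kgzoxygqib" -> "kgzoxygqib"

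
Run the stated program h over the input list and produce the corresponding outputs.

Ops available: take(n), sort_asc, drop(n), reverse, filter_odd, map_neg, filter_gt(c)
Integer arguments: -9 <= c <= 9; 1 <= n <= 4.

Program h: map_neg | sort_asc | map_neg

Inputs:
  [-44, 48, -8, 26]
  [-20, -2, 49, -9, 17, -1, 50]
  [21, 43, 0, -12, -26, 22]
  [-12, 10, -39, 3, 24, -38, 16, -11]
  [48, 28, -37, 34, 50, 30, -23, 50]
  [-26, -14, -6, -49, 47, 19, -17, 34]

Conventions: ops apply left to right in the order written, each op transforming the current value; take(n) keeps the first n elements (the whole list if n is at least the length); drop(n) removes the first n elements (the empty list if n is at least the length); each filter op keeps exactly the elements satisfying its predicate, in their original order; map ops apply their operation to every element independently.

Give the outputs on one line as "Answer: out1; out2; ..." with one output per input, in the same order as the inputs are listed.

Execution, op by op:
  [-44, 48, -8, 26] -> [44, -48, 8, -26] -> [-48, -26, 8, 44] -> [48, 26, -8, -44]
  [-20, -2, 49, -9, 17, -1, 50] -> [20, 2, -49, 9, -17, 1, -50] -> [-50, -49, -17, 1, 2, 9, 20] -> [50, 49, 17, -1, -2, -9, -20]
  [21, 43, 0, -12, -26, 22] -> [-21, -43, 0, 12, 26, -22] -> [-43, -22, -21, 0, 12, 26] -> [43, 22, 21, 0, -12, -26]
  [-12, 10, -39, 3, 24, -38, 16, -11] -> [12, -10, 39, -3, -24, 38, -16, 11] -> [-24, -16, -10, -3, 11, 12, 38, 39] -> [24, 16, 10, 3, -11, -12, -38, -39]
  [48, 28, -37, 34, 50, 30, -23, 50] -> [-48, -28, 37, -34, -50, -30, 23, -50] -> [-50, -50, -48, -34, -30, -28, 23, 37] -> [50, 50, 48, 34, 30, 28, -23, -37]
  [-26, -14, -6, -49, 47, 19, -17, 34] -> [26, 14, 6, 49, -47, -19, 17, -34] -> [-47, -34, -19, 6, 14, 17, 26, 49] -> [47, 34, 19, -6, -14, -17, -26, -49]

[48, 26, -8, -44]; [50, 49, 17, -1, -2, -9, -20]; [43, 22, 21, 0, -12, -26]; [24, 16, 10, 3, -11, -12, -38, -39]; [50, 50, 48, 34, 30, 28, -23, -37]; [47, 34, 19, -6, -14, -17, -26, -49]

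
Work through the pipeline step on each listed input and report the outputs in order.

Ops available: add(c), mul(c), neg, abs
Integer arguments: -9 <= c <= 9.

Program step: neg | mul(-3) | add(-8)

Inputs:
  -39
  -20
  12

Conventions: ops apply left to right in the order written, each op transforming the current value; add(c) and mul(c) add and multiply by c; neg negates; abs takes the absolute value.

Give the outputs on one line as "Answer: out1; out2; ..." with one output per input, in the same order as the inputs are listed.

Execution, op by op:
  -39 -> 39 -> -117 -> -125
  -20 -> 20 -> -60 -> -68
  12 -> -12 -> 36 -> 28

-125; -68; 28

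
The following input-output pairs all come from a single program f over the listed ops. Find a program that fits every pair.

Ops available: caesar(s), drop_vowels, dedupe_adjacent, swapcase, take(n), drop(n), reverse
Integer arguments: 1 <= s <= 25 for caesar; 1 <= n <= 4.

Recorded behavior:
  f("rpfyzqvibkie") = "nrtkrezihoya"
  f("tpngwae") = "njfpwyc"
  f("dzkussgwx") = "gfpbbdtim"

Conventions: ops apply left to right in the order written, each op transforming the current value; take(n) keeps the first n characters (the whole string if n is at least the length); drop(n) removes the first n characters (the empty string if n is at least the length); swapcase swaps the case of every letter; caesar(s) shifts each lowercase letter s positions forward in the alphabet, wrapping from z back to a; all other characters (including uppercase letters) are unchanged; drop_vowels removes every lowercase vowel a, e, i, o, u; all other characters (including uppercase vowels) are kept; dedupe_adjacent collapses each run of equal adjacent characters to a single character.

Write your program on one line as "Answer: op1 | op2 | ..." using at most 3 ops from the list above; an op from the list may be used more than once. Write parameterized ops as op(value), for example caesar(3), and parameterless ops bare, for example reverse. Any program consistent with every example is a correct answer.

reverse | caesar(9)

Check, running the answer program on each example:
  "rpfyzqvibkie" -> "eikbivqzyfpr" -> "nrtkrezihoya"
  "tpngwae" -> "eawgnpt" -> "njfpwyc"
  "dzkussgwx" -> "xwgssukzd" -> "gfpbbdtim"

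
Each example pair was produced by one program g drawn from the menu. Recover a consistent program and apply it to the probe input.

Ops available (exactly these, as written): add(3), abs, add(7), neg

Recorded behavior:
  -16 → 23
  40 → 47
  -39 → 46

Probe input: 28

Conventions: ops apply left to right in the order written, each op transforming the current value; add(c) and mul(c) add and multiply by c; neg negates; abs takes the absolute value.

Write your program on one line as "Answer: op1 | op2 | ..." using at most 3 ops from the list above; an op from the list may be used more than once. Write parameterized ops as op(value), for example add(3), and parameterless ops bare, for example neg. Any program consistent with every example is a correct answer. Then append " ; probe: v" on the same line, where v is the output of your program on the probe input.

abs | add(7) ; probe: 35

Check, running the answer program on each example:
  -16 -> 16 -> 23
  40 -> 40 -> 47
  -39 -> 39 -> 46
  probe: 28 -> 28 -> 35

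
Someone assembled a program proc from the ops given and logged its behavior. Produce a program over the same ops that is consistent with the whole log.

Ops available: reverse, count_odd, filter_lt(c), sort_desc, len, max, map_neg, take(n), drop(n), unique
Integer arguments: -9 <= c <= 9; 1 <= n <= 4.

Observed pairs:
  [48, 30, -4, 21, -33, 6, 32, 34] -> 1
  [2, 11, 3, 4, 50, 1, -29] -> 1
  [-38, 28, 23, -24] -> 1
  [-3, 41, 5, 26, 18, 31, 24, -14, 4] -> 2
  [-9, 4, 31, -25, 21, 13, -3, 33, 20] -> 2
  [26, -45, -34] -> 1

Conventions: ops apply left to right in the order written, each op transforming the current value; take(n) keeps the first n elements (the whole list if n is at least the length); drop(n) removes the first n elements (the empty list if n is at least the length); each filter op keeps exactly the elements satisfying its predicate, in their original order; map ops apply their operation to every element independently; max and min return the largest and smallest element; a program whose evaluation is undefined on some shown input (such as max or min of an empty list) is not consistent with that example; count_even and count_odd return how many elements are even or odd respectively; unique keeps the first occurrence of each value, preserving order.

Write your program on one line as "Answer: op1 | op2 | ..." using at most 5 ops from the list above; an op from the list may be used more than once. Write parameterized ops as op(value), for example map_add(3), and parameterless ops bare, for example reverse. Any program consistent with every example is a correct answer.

take(4) | sort_desc | drop(1) | reverse | count_odd

Check, running the answer program on each example:
  [48, 30, -4, 21, -33, 6, 32, 34] -> [48, 30, -4, 21] -> [48, 30, 21, -4] -> [30, 21, -4] -> [-4, 21, 30] -> 1
  [2, 11, 3, 4, 50, 1, -29] -> [2, 11, 3, 4] -> [11, 4, 3, 2] -> [4, 3, 2] -> [2, 3, 4] -> 1
  [-38, 28, 23, -24] -> [-38, 28, 23, -24] -> [28, 23, -24, -38] -> [23, -24, -38] -> [-38, -24, 23] -> 1
  [-3, 41, 5, 26, 18, 31, 24, -14, 4] -> [-3, 41, 5, 26] -> [41, 26, 5, -3] -> [26, 5, -3] -> [-3, 5, 26] -> 2
  [-9, 4, 31, -25, 21, 13, -3, 33, 20] -> [-9, 4, 31, -25] -> [31, 4, -9, -25] -> [4, -9, -25] -> [-25, -9, 4] -> 2
  [26, -45, -34] -> [26, -45, -34] -> [26, -34, -45] -> [-34, -45] -> [-45, -34] -> 1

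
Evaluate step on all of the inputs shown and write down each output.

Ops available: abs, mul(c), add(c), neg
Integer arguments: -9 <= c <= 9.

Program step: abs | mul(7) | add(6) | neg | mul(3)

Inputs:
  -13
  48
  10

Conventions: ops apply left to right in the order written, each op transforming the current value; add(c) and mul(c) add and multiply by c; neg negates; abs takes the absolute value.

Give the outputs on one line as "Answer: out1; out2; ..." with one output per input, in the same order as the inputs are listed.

Execution, op by op:
  -13 -> 13 -> 91 -> 97 -> -97 -> -291
  48 -> 48 -> 336 -> 342 -> -342 -> -1026
  10 -> 10 -> 70 -> 76 -> -76 -> -228

-291; -1026; -228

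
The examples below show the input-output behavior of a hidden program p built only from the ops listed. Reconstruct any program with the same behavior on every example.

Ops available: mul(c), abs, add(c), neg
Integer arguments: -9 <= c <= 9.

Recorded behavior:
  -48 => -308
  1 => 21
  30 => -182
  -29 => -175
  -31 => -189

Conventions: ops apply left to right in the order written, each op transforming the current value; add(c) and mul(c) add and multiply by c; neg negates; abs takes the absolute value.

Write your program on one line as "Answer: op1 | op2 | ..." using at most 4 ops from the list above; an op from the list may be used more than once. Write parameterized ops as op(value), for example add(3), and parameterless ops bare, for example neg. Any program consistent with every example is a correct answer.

abs | add(-4) | mul(-7)

Check, running the answer program on each example:
  -48 -> 48 -> 44 -> -308
  1 -> 1 -> -3 -> 21
  30 -> 30 -> 26 -> -182
  -29 -> 29 -> 25 -> -175
  -31 -> 31 -> 27 -> -189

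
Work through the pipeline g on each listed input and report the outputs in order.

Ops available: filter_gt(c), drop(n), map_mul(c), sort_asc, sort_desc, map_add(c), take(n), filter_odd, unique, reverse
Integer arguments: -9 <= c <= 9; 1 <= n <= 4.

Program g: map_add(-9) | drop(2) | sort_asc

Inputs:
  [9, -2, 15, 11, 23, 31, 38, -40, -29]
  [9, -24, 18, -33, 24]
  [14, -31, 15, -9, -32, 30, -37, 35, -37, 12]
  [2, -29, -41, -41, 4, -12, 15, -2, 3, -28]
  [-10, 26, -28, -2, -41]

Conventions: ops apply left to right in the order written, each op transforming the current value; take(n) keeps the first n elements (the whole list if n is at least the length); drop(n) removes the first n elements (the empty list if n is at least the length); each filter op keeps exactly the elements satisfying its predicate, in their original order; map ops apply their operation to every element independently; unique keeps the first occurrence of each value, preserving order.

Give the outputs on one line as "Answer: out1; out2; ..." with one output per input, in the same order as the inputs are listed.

[-49, -38, 2, 6, 14, 22, 29]; [-42, 9, 15]; [-46, -46, -41, -18, 3, 6, 21, 26]; [-50, -50, -37, -21, -11, -6, -5, 6]; [-50, -37, -11]

Execution, op by op:
  [9, -2, 15, 11, 23, 31, 38, -40, -29] -> [0, -11, 6, 2, 14, 22, 29, -49, -38] -> [6, 2, 14, 22, 29, -49, -38] -> [-49, -38, 2, 6, 14, 22, 29]
  [9, -24, 18, -33, 24] -> [0, -33, 9, -42, 15] -> [9, -42, 15] -> [-42, 9, 15]
  [14, -31, 15, -9, -32, 30, -37, 35, -37, 12] -> [5, -40, 6, -18, -41, 21, -46, 26, -46, 3] -> [6, -18, -41, 21, -46, 26, -46, 3] -> [-46, -46, -41, -18, 3, 6, 21, 26]
  [2, -29, -41, -41, 4, -12, 15, -2, 3, -28] -> [-7, -38, -50, -50, -5, -21, 6, -11, -6, -37] -> [-50, -50, -5, -21, 6, -11, -6, -37] -> [-50, -50, -37, -21, -11, -6, -5, 6]
  [-10, 26, -28, -2, -41] -> [-19, 17, -37, -11, -50] -> [-37, -11, -50] -> [-50, -37, -11]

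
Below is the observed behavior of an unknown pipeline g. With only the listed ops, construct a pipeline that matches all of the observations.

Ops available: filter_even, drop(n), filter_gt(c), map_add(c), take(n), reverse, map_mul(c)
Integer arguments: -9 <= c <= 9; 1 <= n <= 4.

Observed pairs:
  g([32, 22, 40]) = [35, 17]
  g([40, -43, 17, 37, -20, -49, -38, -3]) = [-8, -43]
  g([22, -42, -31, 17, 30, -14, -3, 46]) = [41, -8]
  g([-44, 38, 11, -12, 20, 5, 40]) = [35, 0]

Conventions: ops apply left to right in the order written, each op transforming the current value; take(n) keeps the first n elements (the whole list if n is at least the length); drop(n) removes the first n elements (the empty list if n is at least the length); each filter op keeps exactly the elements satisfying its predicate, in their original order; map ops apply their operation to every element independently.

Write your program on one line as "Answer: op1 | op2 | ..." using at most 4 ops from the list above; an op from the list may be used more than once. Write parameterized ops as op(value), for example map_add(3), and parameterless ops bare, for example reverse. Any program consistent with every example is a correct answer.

reverse | take(2) | map_add(-6) | map_add(1)

Check, running the answer program on each example:
  [32, 22, 40] -> [40, 22, 32] -> [40, 22] -> [34, 16] -> [35, 17]
  [40, -43, 17, 37, -20, -49, -38, -3] -> [-3, -38, -49, -20, 37, 17, -43, 40] -> [-3, -38] -> [-9, -44] -> [-8, -43]
  [22, -42, -31, 17, 30, -14, -3, 46] -> [46, -3, -14, 30, 17, -31, -42, 22] -> [46, -3] -> [40, -9] -> [41, -8]
  [-44, 38, 11, -12, 20, 5, 40] -> [40, 5, 20, -12, 11, 38, -44] -> [40, 5] -> [34, -1] -> [35, 0]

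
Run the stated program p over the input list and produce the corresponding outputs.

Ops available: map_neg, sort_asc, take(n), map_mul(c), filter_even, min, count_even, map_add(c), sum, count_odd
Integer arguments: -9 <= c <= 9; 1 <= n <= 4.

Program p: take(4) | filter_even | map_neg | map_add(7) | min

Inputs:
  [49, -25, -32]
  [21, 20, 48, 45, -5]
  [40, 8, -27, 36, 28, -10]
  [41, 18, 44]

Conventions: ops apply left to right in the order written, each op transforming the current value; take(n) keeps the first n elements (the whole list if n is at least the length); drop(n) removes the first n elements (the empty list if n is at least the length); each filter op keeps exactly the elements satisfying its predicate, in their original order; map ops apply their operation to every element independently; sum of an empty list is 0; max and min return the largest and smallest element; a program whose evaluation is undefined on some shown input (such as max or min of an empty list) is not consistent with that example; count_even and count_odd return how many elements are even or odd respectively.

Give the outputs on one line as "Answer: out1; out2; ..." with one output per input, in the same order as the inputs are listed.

Execution, op by op:
  [49, -25, -32] -> [49, -25, -32] -> [-32] -> [32] -> [39] -> 39
  [21, 20, 48, 45, -5] -> [21, 20, 48, 45] -> [20, 48] -> [-20, -48] -> [-13, -41] -> -41
  [40, 8, -27, 36, 28, -10] -> [40, 8, -27, 36] -> [40, 8, 36] -> [-40, -8, -36] -> [-33, -1, -29] -> -33
  [41, 18, 44] -> [41, 18, 44] -> [18, 44] -> [-18, -44] -> [-11, -37] -> -37

39; -41; -33; -37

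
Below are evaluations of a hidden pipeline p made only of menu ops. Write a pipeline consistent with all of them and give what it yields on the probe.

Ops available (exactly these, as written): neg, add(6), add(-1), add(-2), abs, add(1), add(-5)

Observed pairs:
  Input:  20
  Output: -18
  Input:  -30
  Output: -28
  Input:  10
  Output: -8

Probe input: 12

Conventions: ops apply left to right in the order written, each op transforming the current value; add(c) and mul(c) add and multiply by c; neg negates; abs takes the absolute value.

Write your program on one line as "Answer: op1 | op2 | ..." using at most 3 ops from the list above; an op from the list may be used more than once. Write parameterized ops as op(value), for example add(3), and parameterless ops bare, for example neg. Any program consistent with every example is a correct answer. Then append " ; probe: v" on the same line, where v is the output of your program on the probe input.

abs | add(-2) | neg ; probe: -10

Check, running the answer program on each example:
  20 -> 20 -> 18 -> -18
  -30 -> 30 -> 28 -> -28
  10 -> 10 -> 8 -> -8
  probe: 12 -> 12 -> 10 -> -10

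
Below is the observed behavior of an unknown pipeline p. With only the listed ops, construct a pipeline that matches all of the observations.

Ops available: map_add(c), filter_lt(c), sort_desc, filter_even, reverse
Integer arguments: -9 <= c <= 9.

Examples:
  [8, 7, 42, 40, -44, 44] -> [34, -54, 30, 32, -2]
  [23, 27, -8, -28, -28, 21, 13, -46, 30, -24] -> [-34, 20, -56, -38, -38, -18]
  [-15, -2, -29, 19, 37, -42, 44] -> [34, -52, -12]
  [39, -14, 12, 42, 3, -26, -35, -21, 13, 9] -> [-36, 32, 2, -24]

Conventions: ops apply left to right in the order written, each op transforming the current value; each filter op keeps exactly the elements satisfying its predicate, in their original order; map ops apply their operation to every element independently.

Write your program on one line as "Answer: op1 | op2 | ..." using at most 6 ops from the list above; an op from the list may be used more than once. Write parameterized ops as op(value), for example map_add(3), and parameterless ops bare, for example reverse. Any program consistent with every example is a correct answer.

map_add(3) | map_add(-7) | filter_even | map_add(-6) | reverse

Check, running the answer program on each example:
  [8, 7, 42, 40, -44, 44] -> [11, 10, 45, 43, -41, 47] -> [4, 3, 38, 36, -48, 40] -> [4, 38, 36, -48, 40] -> [-2, 32, 30, -54, 34] -> [34, -54, 30, 32, -2]
  [23, 27, -8, -28, -28, 21, 13, -46, 30, -24] -> [26, 30, -5, -25, -25, 24, 16, -43, 33, -21] -> [19, 23, -12, -32, -32, 17, 9, -50, 26, -28] -> [-12, -32, -32, -50, 26, -28] -> [-18, -38, -38, -56, 20, -34] -> [-34, 20, -56, -38, -38, -18]
  [-15, -2, -29, 19, 37, -42, 44] -> [-12, 1, -26, 22, 40, -39, 47] -> [-19, -6, -33, 15, 33, -46, 40] -> [-6, -46, 40] -> [-12, -52, 34] -> [34, -52, -12]
  [39, -14, 12, 42, 3, -26, -35, -21, 13, 9] -> [42, -11, 15, 45, 6, -23, -32, -18, 16, 12] -> [35, -18, 8, 38, -1, -30, -39, -25, 9, 5] -> [-18, 8, 38, -30] -> [-24, 2, 32, -36] -> [-36, 32, 2, -24]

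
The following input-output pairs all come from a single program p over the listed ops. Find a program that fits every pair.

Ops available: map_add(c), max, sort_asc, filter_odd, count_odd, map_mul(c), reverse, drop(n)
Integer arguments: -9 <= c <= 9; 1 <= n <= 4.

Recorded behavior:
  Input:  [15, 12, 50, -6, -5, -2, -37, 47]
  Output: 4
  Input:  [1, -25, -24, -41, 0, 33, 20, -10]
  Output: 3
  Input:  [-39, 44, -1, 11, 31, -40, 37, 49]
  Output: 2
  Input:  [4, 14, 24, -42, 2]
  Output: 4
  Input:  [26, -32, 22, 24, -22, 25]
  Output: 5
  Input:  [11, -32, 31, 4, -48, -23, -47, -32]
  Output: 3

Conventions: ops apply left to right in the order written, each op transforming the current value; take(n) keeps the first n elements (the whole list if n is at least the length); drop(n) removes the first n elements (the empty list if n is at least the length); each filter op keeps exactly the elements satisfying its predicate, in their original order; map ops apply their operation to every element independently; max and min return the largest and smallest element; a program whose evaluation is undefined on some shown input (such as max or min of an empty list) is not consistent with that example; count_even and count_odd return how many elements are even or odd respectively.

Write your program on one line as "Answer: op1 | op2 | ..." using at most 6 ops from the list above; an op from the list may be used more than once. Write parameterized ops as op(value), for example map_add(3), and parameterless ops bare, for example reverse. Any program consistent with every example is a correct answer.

reverse | drop(1) | map_add(-4) | map_add(3) | count_odd

Check, running the answer program on each example:
  [15, 12, 50, -6, -5, -2, -37, 47] -> [47, -37, -2, -5, -6, 50, 12, 15] -> [-37, -2, -5, -6, 50, 12, 15] -> [-41, -6, -9, -10, 46, 8, 11] -> [-38, -3, -6, -7, 49, 11, 14] -> 4
  [1, -25, -24, -41, 0, 33, 20, -10] -> [-10, 20, 33, 0, -41, -24, -25, 1] -> [20, 33, 0, -41, -24, -25, 1] -> [16, 29, -4, -45, -28, -29, -3] -> [19, 32, -1, -42, -25, -26, 0] -> 3
  [-39, 44, -1, 11, 31, -40, 37, 49] -> [49, 37, -40, 31, 11, -1, 44, -39] -> [37, -40, 31, 11, -1, 44, -39] -> [33, -44, 27, 7, -5, 40, -43] -> [36, -41, 30, 10, -2, 43, -40] -> 2
  [4, 14, 24, -42, 2] -> [2, -42, 24, 14, 4] -> [-42, 24, 14, 4] -> [-46, 20, 10, 0] -> [-43, 23, 13, 3] -> 4
  [26, -32, 22, 24, -22, 25] -> [25, -22, 24, 22, -32, 26] -> [-22, 24, 22, -32, 26] -> [-26, 20, 18, -36, 22] -> [-23, 23, 21, -33, 25] -> 5
  [11, -32, 31, 4, -48, -23, -47, -32] -> [-32, -47, -23, -48, 4, 31, -32, 11] -> [-47, -23, -48, 4, 31, -32, 11] -> [-51, -27, -52, 0, 27, -36, 7] -> [-48, -24, -49, 3, 30, -33, 10] -> 3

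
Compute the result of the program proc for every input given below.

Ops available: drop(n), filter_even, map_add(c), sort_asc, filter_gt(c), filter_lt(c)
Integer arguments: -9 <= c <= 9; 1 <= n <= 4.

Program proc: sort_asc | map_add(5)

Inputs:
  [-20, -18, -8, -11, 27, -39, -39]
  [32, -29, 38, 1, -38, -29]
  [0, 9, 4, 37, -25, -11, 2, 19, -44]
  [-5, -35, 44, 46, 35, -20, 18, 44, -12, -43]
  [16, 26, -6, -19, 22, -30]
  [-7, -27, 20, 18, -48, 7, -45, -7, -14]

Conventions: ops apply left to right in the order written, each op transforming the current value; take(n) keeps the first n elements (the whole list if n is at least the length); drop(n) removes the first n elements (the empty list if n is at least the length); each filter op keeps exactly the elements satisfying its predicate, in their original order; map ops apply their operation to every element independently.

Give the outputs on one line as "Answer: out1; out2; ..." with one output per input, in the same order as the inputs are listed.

[-34, -34, -15, -13, -6, -3, 32]; [-33, -24, -24, 6, 37, 43]; [-39, -20, -6, 5, 7, 9, 14, 24, 42]; [-38, -30, -15, -7, 0, 23, 40, 49, 49, 51]; [-25, -14, -1, 21, 27, 31]; [-43, -40, -22, -9, -2, -2, 12, 23, 25]

Execution, op by op:
  [-20, -18, -8, -11, 27, -39, -39] -> [-39, -39, -20, -18, -11, -8, 27] -> [-34, -34, -15, -13, -6, -3, 32]
  [32, -29, 38, 1, -38, -29] -> [-38, -29, -29, 1, 32, 38] -> [-33, -24, -24, 6, 37, 43]
  [0, 9, 4, 37, -25, -11, 2, 19, -44] -> [-44, -25, -11, 0, 2, 4, 9, 19, 37] -> [-39, -20, -6, 5, 7, 9, 14, 24, 42]
  [-5, -35, 44, 46, 35, -20, 18, 44, -12, -43] -> [-43, -35, -20, -12, -5, 18, 35, 44, 44, 46] -> [-38, -30, -15, -7, 0, 23, 40, 49, 49, 51]
  [16, 26, -6, -19, 22, -30] -> [-30, -19, -6, 16, 22, 26] -> [-25, -14, -1, 21, 27, 31]
  [-7, -27, 20, 18, -48, 7, -45, -7, -14] -> [-48, -45, -27, -14, -7, -7, 7, 18, 20] -> [-43, -40, -22, -9, -2, -2, 12, 23, 25]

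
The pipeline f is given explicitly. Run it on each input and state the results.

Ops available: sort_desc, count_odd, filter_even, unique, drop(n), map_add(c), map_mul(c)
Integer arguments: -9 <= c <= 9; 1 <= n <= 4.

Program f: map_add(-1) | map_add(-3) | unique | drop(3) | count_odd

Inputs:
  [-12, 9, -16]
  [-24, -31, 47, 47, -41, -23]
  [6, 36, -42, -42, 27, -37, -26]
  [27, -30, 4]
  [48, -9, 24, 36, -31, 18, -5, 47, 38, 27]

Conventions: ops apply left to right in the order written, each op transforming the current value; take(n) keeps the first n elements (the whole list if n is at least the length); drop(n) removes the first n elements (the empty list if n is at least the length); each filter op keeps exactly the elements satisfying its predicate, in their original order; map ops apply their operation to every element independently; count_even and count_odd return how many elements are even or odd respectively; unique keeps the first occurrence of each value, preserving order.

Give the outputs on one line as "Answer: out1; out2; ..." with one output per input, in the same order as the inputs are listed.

Execution, op by op:
  [-12, 9, -16] -> [-13, 8, -17] -> [-16, 5, -20] -> [-16, 5, -20] -> [] -> 0
  [-24, -31, 47, 47, -41, -23] -> [-25, -32, 46, 46, -42, -24] -> [-28, -35, 43, 43, -45, -27] -> [-28, -35, 43, -45, -27] -> [-45, -27] -> 2
  [6, 36, -42, -42, 27, -37, -26] -> [5, 35, -43, -43, 26, -38, -27] -> [2, 32, -46, -46, 23, -41, -30] -> [2, 32, -46, 23, -41, -30] -> [23, -41, -30] -> 2
  [27, -30, 4] -> [26, -31, 3] -> [23, -34, 0] -> [23, -34, 0] -> [] -> 0
  [48, -9, 24, 36, -31, 18, -5, 47, 38, 27] -> [47, -10, 23, 35, -32, 17, -6, 46, 37, 26] -> [44, -13, 20, 32, -35, 14, -9, 43, 34, 23] -> [44, -13, 20, 32, -35, 14, -9, 43, 34, 23] -> [32, -35, 14, -9, 43, 34, 23] -> 4

0; 2; 2; 0; 4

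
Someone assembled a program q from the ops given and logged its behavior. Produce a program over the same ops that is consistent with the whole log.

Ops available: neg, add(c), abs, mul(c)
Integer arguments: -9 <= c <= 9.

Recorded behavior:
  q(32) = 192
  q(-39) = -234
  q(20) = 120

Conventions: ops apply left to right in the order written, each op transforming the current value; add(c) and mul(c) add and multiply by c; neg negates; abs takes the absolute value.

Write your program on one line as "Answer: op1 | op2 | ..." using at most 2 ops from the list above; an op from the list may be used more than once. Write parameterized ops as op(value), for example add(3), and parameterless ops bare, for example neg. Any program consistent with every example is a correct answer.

mul(-6) | neg

Check, running the answer program on each example:
  32 -> -192 -> 192
  -39 -> 234 -> -234
  20 -> -120 -> 120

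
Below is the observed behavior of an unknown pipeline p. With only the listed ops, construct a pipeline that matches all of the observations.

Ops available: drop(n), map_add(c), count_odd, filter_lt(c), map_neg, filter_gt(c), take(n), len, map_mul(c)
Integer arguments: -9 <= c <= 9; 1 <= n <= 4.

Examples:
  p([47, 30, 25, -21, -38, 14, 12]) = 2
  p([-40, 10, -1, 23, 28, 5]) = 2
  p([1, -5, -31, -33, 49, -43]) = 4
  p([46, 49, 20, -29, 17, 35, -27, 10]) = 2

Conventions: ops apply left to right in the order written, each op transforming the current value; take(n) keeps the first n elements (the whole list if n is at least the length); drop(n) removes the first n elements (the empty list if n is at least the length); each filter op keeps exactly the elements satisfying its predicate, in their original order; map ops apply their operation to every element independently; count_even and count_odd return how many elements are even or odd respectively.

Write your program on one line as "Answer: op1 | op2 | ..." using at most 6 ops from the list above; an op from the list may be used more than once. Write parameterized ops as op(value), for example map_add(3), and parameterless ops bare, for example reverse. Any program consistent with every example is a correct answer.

map_mul(4) | map_mul(-3) | map_mul(3) | map_add(-3) | filter_gt(4) | len

Check, running the answer program on each example:
  [47, 30, 25, -21, -38, 14, 12] -> [188, 120, 100, -84, -152, 56, 48] -> [-564, -360, -300, 252, 456, -168, -144] -> [-1692, -1080, -900, 756, 1368, -504, -432] -> [-1695, -1083, -903, 753, 1365, -507, -435] -> [753, 1365] -> 2
  [-40, 10, -1, 23, 28, 5] -> [-160, 40, -4, 92, 112, 20] -> [480, -120, 12, -276, -336, -60] -> [1440, -360, 36, -828, -1008, -180] -> [1437, -363, 33, -831, -1011, -183] -> [1437, 33] -> 2
  [1, -5, -31, -33, 49, -43] -> [4, -20, -124, -132, 196, -172] -> [-12, 60, 372, 396, -588, 516] -> [-36, 180, 1116, 1188, -1764, 1548] -> [-39, 177, 1113, 1185, -1767, 1545] -> [177, 1113, 1185, 1545] -> 4
  [46, 49, 20, -29, 17, 35, -27, 10] -> [184, 196, 80, -116, 68, 140, -108, 40] -> [-552, -588, -240, 348, -204, -420, 324, -120] -> [-1656, -1764, -720, 1044, -612, -1260, 972, -360] -> [-1659, -1767, -723, 1041, -615, -1263, 969, -363] -> [1041, 969] -> 2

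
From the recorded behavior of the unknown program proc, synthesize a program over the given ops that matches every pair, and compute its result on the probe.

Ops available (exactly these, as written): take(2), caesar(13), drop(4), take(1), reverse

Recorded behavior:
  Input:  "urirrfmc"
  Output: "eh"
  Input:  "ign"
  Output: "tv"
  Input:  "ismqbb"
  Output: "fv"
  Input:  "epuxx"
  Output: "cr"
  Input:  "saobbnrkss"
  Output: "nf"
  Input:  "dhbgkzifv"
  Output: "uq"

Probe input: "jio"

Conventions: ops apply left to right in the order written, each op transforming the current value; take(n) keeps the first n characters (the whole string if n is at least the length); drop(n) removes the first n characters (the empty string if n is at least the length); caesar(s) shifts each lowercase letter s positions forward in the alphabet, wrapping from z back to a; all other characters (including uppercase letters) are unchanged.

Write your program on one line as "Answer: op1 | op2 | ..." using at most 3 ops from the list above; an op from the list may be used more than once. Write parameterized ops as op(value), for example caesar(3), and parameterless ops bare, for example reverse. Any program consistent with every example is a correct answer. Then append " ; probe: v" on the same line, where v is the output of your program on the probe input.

caesar(13) | take(2) | reverse ; probe: "vw"

Check, running the answer program on each example:
  "urirrfmc" -> "heveeszp" -> "he" -> "eh"
  "ign" -> "vta" -> "vt" -> "tv"
  "ismqbb" -> "vfzdoo" -> "vf" -> "fv"
  "epuxx" -> "rchkk" -> "rc" -> "cr"
  "saobbnrkss" -> "fnbooaexff" -> "fn" -> "nf"
  "dhbgkzifv" -> "quotxmvsi" -> "qu" -> "uq"
  probe: "jio" -> "wvb" -> "wv" -> "vw"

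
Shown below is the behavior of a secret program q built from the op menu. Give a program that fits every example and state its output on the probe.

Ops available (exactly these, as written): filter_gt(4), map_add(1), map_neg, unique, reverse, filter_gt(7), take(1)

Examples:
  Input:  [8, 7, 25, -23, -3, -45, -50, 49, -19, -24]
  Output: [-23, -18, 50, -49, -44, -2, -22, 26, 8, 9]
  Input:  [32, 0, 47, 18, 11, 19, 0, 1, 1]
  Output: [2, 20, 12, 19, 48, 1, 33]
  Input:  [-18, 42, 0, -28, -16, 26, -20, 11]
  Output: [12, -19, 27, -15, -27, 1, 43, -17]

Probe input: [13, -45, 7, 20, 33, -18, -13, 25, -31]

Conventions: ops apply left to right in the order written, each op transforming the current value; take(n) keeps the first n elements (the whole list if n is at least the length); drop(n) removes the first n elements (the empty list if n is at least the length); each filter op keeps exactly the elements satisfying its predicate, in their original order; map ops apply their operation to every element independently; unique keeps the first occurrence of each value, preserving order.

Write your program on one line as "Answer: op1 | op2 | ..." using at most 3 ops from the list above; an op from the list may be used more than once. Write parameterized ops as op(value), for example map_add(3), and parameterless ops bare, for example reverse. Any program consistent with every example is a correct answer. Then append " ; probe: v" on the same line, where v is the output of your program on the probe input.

map_add(1) | unique | reverse ; probe: [-30, 26, -12, -17, 34, 21, 8, -44, 14]

Check, running the answer program on each example:
  [8, 7, 25, -23, -3, -45, -50, 49, -19, -24] -> [9, 8, 26, -22, -2, -44, -49, 50, -18, -23] -> [9, 8, 26, -22, -2, -44, -49, 50, -18, -23] -> [-23, -18, 50, -49, -44, -2, -22, 26, 8, 9]
  [32, 0, 47, 18, 11, 19, 0, 1, 1] -> [33, 1, 48, 19, 12, 20, 1, 2, 2] -> [33, 1, 48, 19, 12, 20, 2] -> [2, 20, 12, 19, 48, 1, 33]
  [-18, 42, 0, -28, -16, 26, -20, 11] -> [-17, 43, 1, -27, -15, 27, -19, 12] -> [-17, 43, 1, -27, -15, 27, -19, 12] -> [12, -19, 27, -15, -27, 1, 43, -17]
  probe: [13, -45, 7, 20, 33, -18, -13, 25, -31] -> [14, -44, 8, 21, 34, -17, -12, 26, -30] -> [14, -44, 8, 21, 34, -17, -12, 26, -30] -> [-30, 26, -12, -17, 34, 21, 8, -44, 14]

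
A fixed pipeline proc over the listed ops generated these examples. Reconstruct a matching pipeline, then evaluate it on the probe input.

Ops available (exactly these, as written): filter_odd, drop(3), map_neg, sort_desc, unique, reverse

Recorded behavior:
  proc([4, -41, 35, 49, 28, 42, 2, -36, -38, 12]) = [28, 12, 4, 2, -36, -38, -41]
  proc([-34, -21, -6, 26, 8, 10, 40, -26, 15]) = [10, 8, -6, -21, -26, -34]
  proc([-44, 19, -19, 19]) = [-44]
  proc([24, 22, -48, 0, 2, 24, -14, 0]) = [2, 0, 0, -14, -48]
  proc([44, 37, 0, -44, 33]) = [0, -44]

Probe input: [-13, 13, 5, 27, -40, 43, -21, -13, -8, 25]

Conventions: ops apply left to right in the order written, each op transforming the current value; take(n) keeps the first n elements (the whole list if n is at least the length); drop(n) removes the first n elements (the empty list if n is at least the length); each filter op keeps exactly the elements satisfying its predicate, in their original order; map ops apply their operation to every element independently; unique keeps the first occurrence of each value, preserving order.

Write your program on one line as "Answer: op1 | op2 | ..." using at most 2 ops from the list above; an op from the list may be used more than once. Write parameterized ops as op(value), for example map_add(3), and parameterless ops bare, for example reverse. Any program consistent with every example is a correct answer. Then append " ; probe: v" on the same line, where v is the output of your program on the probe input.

sort_desc | drop(3) ; probe: [13, 5, -8, -13, -13, -21, -40]

Check, running the answer program on each example:
  [4, -41, 35, 49, 28, 42, 2, -36, -38, 12] -> [49, 42, 35, 28, 12, 4, 2, -36, -38, -41] -> [28, 12, 4, 2, -36, -38, -41]
  [-34, -21, -6, 26, 8, 10, 40, -26, 15] -> [40, 26, 15, 10, 8, -6, -21, -26, -34] -> [10, 8, -6, -21, -26, -34]
  [-44, 19, -19, 19] -> [19, 19, -19, -44] -> [-44]
  [24, 22, -48, 0, 2, 24, -14, 0] -> [24, 24, 22, 2, 0, 0, -14, -48] -> [2, 0, 0, -14, -48]
  [44, 37, 0, -44, 33] -> [44, 37, 33, 0, -44] -> [0, -44]
  probe: [-13, 13, 5, 27, -40, 43, -21, -13, -8, 25] -> [43, 27, 25, 13, 5, -8, -13, -13, -21, -40] -> [13, 5, -8, -13, -13, -21, -40]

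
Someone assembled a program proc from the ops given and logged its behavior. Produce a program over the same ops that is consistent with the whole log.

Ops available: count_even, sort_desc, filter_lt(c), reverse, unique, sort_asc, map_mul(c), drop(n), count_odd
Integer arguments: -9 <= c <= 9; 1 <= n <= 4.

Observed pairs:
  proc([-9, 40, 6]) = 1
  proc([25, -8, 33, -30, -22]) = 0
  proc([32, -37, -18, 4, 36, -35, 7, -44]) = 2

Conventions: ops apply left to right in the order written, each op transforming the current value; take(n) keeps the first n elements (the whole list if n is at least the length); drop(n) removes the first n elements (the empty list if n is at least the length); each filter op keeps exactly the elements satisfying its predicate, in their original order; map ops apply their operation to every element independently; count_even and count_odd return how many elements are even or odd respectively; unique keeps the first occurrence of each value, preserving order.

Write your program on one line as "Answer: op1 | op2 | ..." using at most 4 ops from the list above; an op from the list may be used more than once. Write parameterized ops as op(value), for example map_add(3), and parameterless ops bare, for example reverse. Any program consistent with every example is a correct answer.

reverse | filter_lt(6) | sort_desc | count_odd

Check, running the answer program on each example:
  [-9, 40, 6] -> [6, 40, -9] -> [-9] -> [-9] -> 1
  [25, -8, 33, -30, -22] -> [-22, -30, 33, -8, 25] -> [-22, -30, -8] -> [-8, -22, -30] -> 0
  [32, -37, -18, 4, 36, -35, 7, -44] -> [-44, 7, -35, 36, 4, -18, -37, 32] -> [-44, -35, 4, -18, -37] -> [4, -18, -35, -37, -44] -> 2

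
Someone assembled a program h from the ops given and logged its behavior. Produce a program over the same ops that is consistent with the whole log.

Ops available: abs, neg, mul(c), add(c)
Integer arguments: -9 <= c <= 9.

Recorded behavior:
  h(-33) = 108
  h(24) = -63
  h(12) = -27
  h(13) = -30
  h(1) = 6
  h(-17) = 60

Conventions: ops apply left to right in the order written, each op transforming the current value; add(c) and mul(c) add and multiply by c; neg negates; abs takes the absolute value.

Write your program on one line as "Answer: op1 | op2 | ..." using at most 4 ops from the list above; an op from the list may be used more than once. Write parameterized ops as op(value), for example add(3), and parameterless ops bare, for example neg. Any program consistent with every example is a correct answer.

add(-4) | add(1) | mul(-3)

Check, running the answer program on each example:
  -33 -> -37 -> -36 -> 108
  24 -> 20 -> 21 -> -63
  12 -> 8 -> 9 -> -27
  13 -> 9 -> 10 -> -30
  1 -> -3 -> -2 -> 6
  -17 -> -21 -> -20 -> 60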